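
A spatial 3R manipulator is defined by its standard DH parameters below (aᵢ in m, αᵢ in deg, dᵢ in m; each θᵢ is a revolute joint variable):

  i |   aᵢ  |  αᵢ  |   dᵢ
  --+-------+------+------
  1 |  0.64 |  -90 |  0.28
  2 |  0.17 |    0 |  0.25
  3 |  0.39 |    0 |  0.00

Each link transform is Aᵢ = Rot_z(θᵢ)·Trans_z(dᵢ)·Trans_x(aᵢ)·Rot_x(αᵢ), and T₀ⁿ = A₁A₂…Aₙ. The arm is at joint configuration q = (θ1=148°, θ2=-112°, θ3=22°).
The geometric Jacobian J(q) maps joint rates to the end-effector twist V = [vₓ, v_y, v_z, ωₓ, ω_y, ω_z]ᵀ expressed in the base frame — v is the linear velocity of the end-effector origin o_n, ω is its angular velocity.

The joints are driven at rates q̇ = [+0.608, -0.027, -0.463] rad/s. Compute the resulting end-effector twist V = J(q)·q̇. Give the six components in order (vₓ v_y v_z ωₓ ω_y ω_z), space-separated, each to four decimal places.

0.1089 -0.4812 -0.0017 0.2597 0.4155 0.6080

o_n = [-0.6212, 0.0934, 0.8276]
J₁: ẑ×o_n = [-0.0934, -0.6212, 0.0000], ω = ẑ
J2: z=[-0.5299, -0.8480, 0.0000] o=[-0.5428, 0.3391, 0.2800] → [-0.4644, 0.2902, 0.0637, -0.5299, -0.8480, 0.0000]
J3: z=[-0.5299, -0.8480, 0.0000] o=[-0.6212, 0.0934, 0.4376] → [-0.3307, 0.2067, 0.0000, -0.5299, -0.8480, 0.0000]
V = J·q̇ = [0.1089, -0.4812, -0.0017, 0.2597, 0.4155, 0.6080]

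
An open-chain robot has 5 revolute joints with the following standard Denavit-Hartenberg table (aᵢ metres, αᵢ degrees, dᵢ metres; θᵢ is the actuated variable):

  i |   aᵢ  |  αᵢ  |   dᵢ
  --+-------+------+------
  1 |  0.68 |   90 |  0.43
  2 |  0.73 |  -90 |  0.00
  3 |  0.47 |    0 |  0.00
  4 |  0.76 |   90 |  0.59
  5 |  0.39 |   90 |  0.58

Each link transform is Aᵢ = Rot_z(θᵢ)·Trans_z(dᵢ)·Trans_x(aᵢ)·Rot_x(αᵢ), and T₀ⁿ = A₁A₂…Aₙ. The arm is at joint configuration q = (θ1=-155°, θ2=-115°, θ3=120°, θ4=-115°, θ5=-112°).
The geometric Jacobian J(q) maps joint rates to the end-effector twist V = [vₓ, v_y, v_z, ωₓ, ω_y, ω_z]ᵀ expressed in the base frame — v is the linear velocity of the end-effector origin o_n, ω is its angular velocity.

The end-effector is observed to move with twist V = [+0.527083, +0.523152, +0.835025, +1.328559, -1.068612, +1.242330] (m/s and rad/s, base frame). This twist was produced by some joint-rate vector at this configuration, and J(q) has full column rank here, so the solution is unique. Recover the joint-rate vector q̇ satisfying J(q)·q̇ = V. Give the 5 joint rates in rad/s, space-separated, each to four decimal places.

o_n = [-0.4102, -0.0619, -0.7152]
J₁: ẑ×o_n = [0.0619, -0.4102, 0.0000], ω = ẑ
J2: z=[-0.4226, 0.9063, 0.0000] o=[-0.6163, -0.2874, 0.4300] → [-1.0379, -0.4840, -0.2820, -0.4226, 0.9063, 0.0000]
J3: z=[-0.8214, -0.3830, -0.4226] o=[-0.3367, -0.1570, -0.2316] → [0.2254, -0.3662, -0.1063, -0.8214, -0.3830, -0.4226]
J4: z=[-0.8214, -0.3830, -0.4226] o=[-0.2547, -0.5679, -0.0186] → [0.4806, -0.5064, -0.4752, -0.8214, -0.3830, -0.4226]
J5: z=[-0.3876, 0.9184, -0.0790] o=[-0.4213, -0.7187, -0.9541] → [0.2713, 0.0917, -0.2647, -0.3876, 0.9184, -0.0790]
q̇ = J⁺·V = [0.8400, -0.9970, 0.0200, -0.8720, -0.5350]

0.8400 -0.9970 0.0200 -0.8720 -0.5350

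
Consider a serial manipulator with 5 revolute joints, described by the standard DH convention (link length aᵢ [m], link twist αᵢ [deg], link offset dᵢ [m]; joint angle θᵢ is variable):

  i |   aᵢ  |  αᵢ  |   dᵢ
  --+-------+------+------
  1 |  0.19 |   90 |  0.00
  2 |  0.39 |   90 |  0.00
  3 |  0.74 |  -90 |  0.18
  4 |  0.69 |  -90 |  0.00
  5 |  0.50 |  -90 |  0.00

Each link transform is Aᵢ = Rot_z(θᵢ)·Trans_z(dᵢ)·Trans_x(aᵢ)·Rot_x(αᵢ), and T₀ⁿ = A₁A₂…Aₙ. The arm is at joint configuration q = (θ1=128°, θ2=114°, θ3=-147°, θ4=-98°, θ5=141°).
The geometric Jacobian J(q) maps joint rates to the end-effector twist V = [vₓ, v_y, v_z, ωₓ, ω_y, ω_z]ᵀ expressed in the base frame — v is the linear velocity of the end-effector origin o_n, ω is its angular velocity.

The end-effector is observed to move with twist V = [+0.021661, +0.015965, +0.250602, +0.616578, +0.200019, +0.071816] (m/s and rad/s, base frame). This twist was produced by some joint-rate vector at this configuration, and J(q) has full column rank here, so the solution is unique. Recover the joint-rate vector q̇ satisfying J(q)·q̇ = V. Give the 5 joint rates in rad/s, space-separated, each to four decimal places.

o_n = [-0.5696, 0.5402, -0.1405]
J₁: ẑ×o_n = [-0.5402, -0.5696, 0.0000], ω = ẑ
J2: z=[0.7880, 0.6157, 0.0000] o=[-0.1170, 0.1497, 0.0000] → [-0.0865, 0.1107, 0.5863, 0.7880, 0.6157, 0.0000]
J3: z=[-0.5624, 0.7199, 0.4067] o=[-0.0193, 0.0247, 0.3563] → [-0.5673, -0.5032, 0.1062, -0.5624, 0.7199, 0.4067]
J4: z=[-0.5245, -0.6909, 0.4976] o=[-0.5936, 0.1051, -0.1375] → [-0.2144, 0.0103, -0.2116, -0.5245, -0.6909, 0.4976]
J5: z=[-0.7112, 0.0343, -0.7021] o=[-0.9165, 0.6034, 0.2140] → [-0.0565, -0.4957, 0.0330, -0.7112, 0.0343, -0.7021]
q̇ = J⁺·V = [0.3160, 0.3900, -0.3010, -0.2560, -0.0080]

0.3160 0.3900 -0.3010 -0.2560 -0.0080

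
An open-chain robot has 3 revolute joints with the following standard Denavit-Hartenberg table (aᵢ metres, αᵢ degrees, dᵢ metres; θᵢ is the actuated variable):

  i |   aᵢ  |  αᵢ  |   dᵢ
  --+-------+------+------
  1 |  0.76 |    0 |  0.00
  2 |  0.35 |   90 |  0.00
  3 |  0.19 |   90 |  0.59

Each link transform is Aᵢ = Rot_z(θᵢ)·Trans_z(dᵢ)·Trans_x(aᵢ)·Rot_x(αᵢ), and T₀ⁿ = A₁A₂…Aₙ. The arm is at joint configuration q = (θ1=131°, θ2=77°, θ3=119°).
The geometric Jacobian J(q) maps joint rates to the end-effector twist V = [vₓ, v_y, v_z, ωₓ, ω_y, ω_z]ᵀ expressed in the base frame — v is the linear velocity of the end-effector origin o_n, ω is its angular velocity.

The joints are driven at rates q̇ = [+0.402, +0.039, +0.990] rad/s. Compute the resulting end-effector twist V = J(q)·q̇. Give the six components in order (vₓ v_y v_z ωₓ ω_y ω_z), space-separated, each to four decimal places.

o_n = [-1.0033, 0.9734, 0.1662]
J₁: ẑ×o_n = [-0.9734, -1.0033, 0.0000], ω = ẑ
J2: z=[0.0000, 0.0000, 1.0000] o=[-0.4986, 0.5736, 0.0000] → [-0.3999, -0.5047, 0.0000, 0.0000, 0.0000, 1.0000]
J3: z=[-0.4695, 0.8829, 0.0000] o=[-0.8076, 0.4093, 0.0000] → [0.1467, 0.0780, -0.0921, -0.4695, 0.8829, 0.0000]
V = J·q̇ = [-0.2617, -0.3458, -0.0912, -0.4648, 0.8741, 0.4410]

-0.2617 -0.3458 -0.0912 -0.4648 0.8741 0.4410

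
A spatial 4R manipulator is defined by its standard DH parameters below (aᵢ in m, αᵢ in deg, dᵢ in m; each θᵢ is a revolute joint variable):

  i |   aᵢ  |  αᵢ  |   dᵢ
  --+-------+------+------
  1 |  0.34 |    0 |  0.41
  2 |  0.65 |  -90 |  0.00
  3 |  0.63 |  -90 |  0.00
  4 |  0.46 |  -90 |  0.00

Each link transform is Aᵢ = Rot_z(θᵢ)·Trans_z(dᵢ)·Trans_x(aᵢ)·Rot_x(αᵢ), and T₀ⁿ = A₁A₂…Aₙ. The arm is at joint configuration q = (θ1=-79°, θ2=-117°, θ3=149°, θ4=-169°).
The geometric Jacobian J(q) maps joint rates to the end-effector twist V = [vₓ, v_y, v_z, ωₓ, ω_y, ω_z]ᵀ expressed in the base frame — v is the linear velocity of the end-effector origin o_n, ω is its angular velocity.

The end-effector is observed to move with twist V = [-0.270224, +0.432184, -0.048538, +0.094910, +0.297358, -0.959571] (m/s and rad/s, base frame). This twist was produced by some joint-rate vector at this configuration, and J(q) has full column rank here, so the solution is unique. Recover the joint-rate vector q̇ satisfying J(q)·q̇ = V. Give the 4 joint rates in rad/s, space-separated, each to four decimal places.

o_n = [-0.4371, -0.2811, 0.3181]
J₁: ẑ×o_n = [0.2811, -0.4371, 0.0000], ω = ẑ
J2: z=[0.0000, 0.0000, 1.0000] o=[0.0649, -0.3338, 0.4100] → [-0.0526, -0.5020, 0.0000, 0.0000, 0.0000, 1.0000]
J3: z=[-0.2756, -0.9613, 0.0000] o=[-0.5599, -0.1546, 0.4100] → [0.0883, -0.0253, 0.1530, -0.2756, -0.9613, 0.0000]
J4: z=[0.4951, -0.1420, 0.8572] o=[-0.0408, -0.3034, 0.0855] → [-0.0521, -0.4548, -0.0452, 0.4951, -0.1420, 0.8572]
q̇ = J⁺·V = [-0.8780, -0.0970, -0.3120, 0.0180]

-0.8780 -0.0970 -0.3120 0.0180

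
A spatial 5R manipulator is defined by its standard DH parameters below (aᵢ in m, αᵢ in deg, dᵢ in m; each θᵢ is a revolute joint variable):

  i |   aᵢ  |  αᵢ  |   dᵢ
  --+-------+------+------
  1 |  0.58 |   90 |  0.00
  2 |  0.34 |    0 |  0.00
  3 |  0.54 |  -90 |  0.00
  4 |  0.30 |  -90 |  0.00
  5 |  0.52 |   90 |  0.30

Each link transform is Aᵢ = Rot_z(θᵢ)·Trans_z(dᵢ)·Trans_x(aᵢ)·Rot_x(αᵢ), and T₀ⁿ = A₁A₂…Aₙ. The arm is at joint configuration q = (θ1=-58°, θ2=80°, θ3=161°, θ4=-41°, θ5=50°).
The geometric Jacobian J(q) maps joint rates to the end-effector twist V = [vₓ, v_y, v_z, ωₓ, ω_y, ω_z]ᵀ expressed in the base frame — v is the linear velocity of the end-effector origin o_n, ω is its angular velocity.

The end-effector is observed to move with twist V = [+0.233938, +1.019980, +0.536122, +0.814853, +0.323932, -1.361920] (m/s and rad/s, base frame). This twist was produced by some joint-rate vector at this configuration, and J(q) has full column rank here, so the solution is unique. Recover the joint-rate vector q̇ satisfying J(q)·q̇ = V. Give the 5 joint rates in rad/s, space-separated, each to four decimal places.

-0.6470 0.7470 -0.9780 0.4840 0.8370

o_n = [-0.3191, 0.1527, -0.5351]
J₁: ẑ×o_n = [-0.1527, -0.3191, 0.0000], ω = ẑ
J2: z=[-0.8480, -0.5299, 0.0000] o=[0.3074, -0.4919, 0.0000] → [0.2836, -0.4538, -0.8786, -0.8480, -0.5299, 0.0000]
J3: z=[-0.8480, -0.5299, 0.0000] o=[0.3386, -0.5419, 0.3348] → [0.4610, -0.7378, -0.9377, -0.8480, -0.5299, 0.0000]
J4: z=[0.4635, -0.7417, -0.4848] o=[0.1999, -0.3199, -0.1375] → [0.5241, 0.4359, -0.1659, 0.4635, -0.7417, -0.4848]
J5: z=[0.4715, 0.6697, -0.5738] o=[-0.0252, -0.3311, -0.3355] → [0.1439, 0.2628, 0.4250, 0.4715, 0.6697, -0.5738]
q̇ = J⁺·V = [-0.6470, 0.7470, -0.9780, 0.4840, 0.8370]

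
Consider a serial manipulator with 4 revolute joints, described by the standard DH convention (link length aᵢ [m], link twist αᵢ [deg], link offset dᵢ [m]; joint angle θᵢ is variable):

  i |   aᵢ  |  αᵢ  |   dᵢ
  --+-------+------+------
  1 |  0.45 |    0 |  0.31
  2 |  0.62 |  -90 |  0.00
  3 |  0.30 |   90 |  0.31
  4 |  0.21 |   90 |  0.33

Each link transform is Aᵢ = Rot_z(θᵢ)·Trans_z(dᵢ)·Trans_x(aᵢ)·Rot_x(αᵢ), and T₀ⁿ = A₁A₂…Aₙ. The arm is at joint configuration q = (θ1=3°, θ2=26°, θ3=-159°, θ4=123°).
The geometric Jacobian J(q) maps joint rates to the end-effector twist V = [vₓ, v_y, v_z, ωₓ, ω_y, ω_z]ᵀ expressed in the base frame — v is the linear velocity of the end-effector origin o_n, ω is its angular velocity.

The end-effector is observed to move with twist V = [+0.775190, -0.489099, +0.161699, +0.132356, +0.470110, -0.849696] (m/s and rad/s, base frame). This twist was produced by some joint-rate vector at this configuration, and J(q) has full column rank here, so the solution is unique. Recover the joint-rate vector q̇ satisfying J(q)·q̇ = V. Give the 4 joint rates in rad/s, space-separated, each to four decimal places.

-0.8410 -0.9040 0.3470 -0.9590

o_n = [0.5010, 0.6080, 0.0684]
J₁: ẑ×o_n = [-0.6080, 0.5010, 0.0000], ω = ẑ
J2: z=[0.0000, 0.0000, 1.0000] o=[0.4494, 0.0236, 0.3100] → [-0.5844, 0.0516, 0.0000, 0.0000, 0.0000, 1.0000]
J3: z=[-0.4848, 0.8746, 0.0000] o=[0.9916, 0.3241, 0.3100] → [-0.2113, -0.1171, 0.2916, -0.4848, 0.8746, 0.0000]
J4: z=[-0.3134, -0.1737, -0.9336] o=[0.5964, 0.4595, 0.4175] → [0.1993, -0.0203, -0.0631, -0.3134, -0.1737, -0.9336]
q̇ = J⁺·V = [-0.8410, -0.9040, 0.3470, -0.9590]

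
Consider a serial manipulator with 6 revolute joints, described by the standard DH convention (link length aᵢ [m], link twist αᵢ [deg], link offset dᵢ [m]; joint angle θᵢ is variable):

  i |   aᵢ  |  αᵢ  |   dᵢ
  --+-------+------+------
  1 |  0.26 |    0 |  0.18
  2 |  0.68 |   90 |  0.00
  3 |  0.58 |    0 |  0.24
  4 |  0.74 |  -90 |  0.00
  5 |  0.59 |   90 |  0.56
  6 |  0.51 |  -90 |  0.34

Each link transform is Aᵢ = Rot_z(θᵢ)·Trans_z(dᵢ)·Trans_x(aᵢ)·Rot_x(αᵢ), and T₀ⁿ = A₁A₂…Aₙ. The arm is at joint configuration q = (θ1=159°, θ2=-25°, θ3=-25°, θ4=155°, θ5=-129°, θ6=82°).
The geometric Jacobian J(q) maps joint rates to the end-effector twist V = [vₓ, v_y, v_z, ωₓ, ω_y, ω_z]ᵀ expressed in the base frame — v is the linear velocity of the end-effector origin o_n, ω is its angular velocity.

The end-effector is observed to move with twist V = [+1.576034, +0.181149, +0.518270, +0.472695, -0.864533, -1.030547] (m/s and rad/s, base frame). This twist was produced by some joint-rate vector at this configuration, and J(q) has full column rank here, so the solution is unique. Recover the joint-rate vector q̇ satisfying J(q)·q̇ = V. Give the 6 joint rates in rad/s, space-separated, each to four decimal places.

-0.4500 -0.5400 -0.2490 -0.4810 0.7540 -0.7460

o_n = [-0.0986, 0.7208, -0.7039]
J₁: ẑ×o_n = [-0.7208, -0.0986, 0.0000], ω = ẑ
J2: z=[0.0000, 0.0000, 1.0000] o=[-0.2427, 0.0932, 0.1800] → [-0.6277, 0.1442, 0.0000, 0.0000, 0.0000, 1.0000]
J3: z=[0.7193, 0.6947, 0.0000] o=[-0.7151, 0.5823, 0.1800] → [-0.6140, 0.6358, -0.3286, 0.7193, 0.6947, 0.0000]
J4: z=[0.7193, 0.6947, 0.0000] o=[-0.9076, 1.1272, -0.0651] → [-0.4437, 0.4595, -0.8543, 0.7193, 0.6947, 0.0000]
J5: z=[0.5321, -0.5510, -0.6428] o=[-0.5772, 0.7850, 0.5018] → [0.6231, 0.3339, 0.2296, 0.5321, -0.5510, -0.6428]
J6: z=[-0.7997, -0.0778, -0.5953] o=[-0.1152, 0.9666, -0.1426] → [-0.1026, -0.4587, 0.1978, -0.7997, -0.0778, -0.5953]
q̇ = J⁺·V = [-0.4500, -0.5400, -0.2490, -0.4810, 0.7540, -0.7460]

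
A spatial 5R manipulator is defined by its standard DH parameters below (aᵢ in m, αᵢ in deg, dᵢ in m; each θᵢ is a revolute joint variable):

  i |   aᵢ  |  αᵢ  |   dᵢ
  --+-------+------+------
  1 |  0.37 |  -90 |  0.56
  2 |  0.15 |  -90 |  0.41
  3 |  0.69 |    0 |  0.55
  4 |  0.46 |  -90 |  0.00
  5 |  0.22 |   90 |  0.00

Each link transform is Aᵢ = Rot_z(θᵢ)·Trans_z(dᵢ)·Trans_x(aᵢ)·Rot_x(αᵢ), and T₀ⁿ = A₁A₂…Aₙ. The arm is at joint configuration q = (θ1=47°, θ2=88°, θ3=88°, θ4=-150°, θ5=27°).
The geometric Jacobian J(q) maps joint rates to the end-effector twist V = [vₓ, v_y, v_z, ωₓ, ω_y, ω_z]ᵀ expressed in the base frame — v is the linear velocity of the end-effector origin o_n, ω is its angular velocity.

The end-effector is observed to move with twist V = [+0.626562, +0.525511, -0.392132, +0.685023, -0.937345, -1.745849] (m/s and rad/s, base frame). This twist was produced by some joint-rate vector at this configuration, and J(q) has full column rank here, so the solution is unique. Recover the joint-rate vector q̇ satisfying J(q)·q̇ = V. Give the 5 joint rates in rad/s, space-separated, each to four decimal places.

-0.9210 -0.7060 0.0100 0.2370 0.9250

o_n = [-0.2621, 0.1583, 0.0625]
J₁: ẑ×o_n = [-0.1583, -0.2621, 0.0000], ω = ẑ
J2: z=[-0.7314, 0.6820, 0.0000] o=[0.2523, 0.2706, 0.5600] → [-0.3393, -0.3638, 0.4330, -0.7314, 0.6820, 0.0000]
J3: z=[-0.6816, -0.7309, -0.0349] o=[-0.0439, 0.5540, 0.4101] → [0.2402, -0.2293, 0.1103, -0.6816, -0.7309, -0.0349]
J4: z=[-0.6816, -0.7309, -0.0349] o=[0.0861, -0.3176, 0.3668] → [0.2390, -0.1953, -0.5789, -0.6816, -0.7309, -0.0349]
J5: z=[0.3644, -0.2976, -0.8824] o=[-0.2058, -0.0351, 0.1510] → [0.1970, 0.0819, 0.0537, 0.3644, -0.2976, -0.8824]
q̇ = J⁺·V = [-0.9210, -0.7060, 0.0100, 0.2370, 0.9250]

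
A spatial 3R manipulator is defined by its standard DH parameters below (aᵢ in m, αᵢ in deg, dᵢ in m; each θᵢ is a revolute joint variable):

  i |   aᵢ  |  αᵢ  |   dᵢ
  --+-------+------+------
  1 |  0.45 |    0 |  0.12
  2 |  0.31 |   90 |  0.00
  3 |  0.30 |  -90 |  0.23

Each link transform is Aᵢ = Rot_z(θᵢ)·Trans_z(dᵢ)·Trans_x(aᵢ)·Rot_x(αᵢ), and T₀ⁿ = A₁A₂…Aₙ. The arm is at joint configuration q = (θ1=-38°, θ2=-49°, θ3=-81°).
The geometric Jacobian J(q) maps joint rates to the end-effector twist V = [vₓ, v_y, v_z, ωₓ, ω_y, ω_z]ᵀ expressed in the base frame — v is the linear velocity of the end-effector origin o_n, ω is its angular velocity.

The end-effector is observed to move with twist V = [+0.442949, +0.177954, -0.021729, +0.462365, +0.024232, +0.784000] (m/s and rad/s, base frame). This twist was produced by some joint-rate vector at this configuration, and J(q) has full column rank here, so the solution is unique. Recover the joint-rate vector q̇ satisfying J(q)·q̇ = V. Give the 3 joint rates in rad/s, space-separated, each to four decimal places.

0.5820 0.2020 -0.4630

o_n = [0.1436, -0.6455, -0.1763]
J₁: ẑ×o_n = [0.6455, 0.1436, -0.0000], ω = ẑ
J2: z=[0.0000, 0.0000, 1.0000] o=[0.3546, -0.2770, 0.1200] → [0.3685, -0.2110, 0.0000, 0.0000, 0.0000, 1.0000]
J3: z=[-0.9986, -0.0523, 0.0000] o=[0.3708, -0.5866, 0.1200] → [0.0155, -0.2959, 0.0469, -0.9986, -0.0523, 0.0000]
q̇ = J⁺·V = [0.5820, 0.2020, -0.4630]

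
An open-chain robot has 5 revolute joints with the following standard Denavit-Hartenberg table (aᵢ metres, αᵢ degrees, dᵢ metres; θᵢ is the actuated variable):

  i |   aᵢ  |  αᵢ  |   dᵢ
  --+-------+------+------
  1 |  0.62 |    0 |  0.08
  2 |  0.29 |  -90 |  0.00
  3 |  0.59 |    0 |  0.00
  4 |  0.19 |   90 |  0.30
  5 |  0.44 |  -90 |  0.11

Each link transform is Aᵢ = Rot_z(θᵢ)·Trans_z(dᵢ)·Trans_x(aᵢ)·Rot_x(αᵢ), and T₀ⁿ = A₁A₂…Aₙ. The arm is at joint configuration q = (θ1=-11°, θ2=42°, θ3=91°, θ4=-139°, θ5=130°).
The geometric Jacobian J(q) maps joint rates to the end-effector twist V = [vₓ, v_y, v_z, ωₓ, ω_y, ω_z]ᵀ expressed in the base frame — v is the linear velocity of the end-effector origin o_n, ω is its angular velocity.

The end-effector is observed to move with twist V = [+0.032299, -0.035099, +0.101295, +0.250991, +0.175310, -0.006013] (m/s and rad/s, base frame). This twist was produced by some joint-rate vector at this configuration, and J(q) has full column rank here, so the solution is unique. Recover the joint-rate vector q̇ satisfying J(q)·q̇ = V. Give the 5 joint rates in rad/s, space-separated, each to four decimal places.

-0.4330 0.7020 -0.4540 0.4750 -0.4110

o_n = [0.3969, 0.4977, -0.5053]
J₁: ẑ×o_n = [-0.4977, 0.3969, 0.0000], ω = ẑ
J2: z=[0.0000, 0.0000, 1.0000] o=[0.6086, -0.1183, 0.0800] → [-0.6160, -0.2117, 0.0000, 0.0000, 0.0000, 1.0000]
J3: z=[-0.5150, 0.8572, 0.0000] o=[0.8572, 0.0311, 0.0800] → [-0.5017, -0.3014, 0.1542, -0.5150, 0.8572, 0.0000]
J4: z=[-0.5150, 0.8572, 0.0000] o=[0.8484, 0.0258, -0.5099] → [0.0040, 0.0024, 0.1439, -0.5150, 0.8572, 0.0000]
J5: z=[-0.6370, -0.3827, 0.6691] o=[0.8028, 0.3484, -0.3687] → [-0.0477, -0.3586, -0.2505, -0.6370, -0.3827, 0.6691]
q̇ = J⁺·V = [-0.4330, 0.7020, -0.4540, 0.4750, -0.4110]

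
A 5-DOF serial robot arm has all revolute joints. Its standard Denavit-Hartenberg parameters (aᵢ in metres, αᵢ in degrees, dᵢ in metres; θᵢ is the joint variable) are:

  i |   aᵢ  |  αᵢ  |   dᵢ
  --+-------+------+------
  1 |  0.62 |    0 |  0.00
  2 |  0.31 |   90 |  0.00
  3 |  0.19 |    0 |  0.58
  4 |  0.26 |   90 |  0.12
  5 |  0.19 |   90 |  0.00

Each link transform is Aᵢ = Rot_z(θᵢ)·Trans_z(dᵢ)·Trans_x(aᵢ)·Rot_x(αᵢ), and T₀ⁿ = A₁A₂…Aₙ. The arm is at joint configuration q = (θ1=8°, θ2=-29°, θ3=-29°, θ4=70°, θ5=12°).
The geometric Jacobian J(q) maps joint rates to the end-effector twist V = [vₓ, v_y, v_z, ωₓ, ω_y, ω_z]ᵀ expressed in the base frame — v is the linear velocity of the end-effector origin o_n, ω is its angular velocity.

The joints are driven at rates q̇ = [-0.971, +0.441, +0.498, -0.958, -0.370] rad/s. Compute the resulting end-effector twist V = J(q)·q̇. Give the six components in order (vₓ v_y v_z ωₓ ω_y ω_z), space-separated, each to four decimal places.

-0.2331 -0.8622 -0.0624 -0.0618 0.5164 -0.2508

o_n = [1.1076, -0.8953, 0.2004]
J₁: ẑ×o_n = [0.8953, 1.1076, -0.0000], ω = ẑ
J2: z=[0.0000, 0.0000, 1.0000] o=[0.6140, 0.0863, 0.0000] → [0.9816, 0.4937, -0.0000, 0.0000, 0.0000, 1.0000]
J3: z=[-0.3584, -0.9336, 0.0000] o=[0.9034, -0.0248, 0.0000] → [-0.1871, 0.0718, 0.5027, -0.3584, -0.9336, 0.0000]
J4: z=[-0.3584, -0.9336, 0.0000] o=[0.8507, -0.6258, -0.0921] → [-0.2731, 0.1048, 0.3365, -0.3584, -0.9336, 0.0000]
J5: z=[0.6125, -0.2351, -0.7547] o=[0.9909, -0.8082, 0.0785] → [-0.0944, -0.1628, -0.0259, 0.6125, -0.2351, -0.7547]
V = J·q̇ = [-0.2331, -0.8622, -0.0624, -0.0618, 0.5164, -0.2508]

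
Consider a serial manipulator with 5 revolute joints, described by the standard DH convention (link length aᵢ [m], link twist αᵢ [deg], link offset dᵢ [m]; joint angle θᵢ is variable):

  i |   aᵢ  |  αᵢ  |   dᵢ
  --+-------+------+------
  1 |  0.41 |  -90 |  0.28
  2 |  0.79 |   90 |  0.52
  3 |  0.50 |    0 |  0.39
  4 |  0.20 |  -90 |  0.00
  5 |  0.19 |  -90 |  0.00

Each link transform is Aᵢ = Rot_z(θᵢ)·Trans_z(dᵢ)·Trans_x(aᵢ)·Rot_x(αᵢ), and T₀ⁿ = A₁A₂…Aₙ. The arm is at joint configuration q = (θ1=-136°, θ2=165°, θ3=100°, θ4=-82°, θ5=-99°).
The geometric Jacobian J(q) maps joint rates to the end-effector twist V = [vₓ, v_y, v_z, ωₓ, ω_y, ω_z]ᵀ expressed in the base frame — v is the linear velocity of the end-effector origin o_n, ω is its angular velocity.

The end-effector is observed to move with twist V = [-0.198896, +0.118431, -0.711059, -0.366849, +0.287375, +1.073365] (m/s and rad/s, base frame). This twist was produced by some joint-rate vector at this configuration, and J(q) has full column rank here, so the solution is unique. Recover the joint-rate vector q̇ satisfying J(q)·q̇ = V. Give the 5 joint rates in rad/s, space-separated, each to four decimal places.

0.6410 -0.9970 0.1620 -0.5630 0.5630

o_n = [0.9385, -0.5743, -0.5019]
J₁: ẑ×o_n = [0.5743, 0.9385, -0.0000], ω = ẑ
J2: z=[0.6947, -0.7193, 0.0000] o=[-0.2949, -0.2848, 0.2800] → [0.5624, 0.5431, 0.6861, 0.6947, -0.7193, 0.0000]
J3: z=[-0.1862, -0.1798, -0.9659] o=[0.6152, -0.1288, 0.0755] → [-0.3265, -0.4197, 0.1411, -0.1862, -0.1798, -0.9659]
J4: z=[-0.1862, -0.1798, -0.9659] o=[0.8243, -0.6114, -0.2787] → [0.0759, -0.1518, 0.0136, -0.1862, -0.1798, -0.9659]
J5: z=[0.4459, -0.8915, 0.0800] o=[0.9994, -0.5282, -0.3279] → [0.1588, 0.0727, -0.0749, 0.4459, -0.8915, 0.0800]
q̇ = J⁺·V = [0.6410, -0.9970, 0.1620, -0.5630, 0.5630]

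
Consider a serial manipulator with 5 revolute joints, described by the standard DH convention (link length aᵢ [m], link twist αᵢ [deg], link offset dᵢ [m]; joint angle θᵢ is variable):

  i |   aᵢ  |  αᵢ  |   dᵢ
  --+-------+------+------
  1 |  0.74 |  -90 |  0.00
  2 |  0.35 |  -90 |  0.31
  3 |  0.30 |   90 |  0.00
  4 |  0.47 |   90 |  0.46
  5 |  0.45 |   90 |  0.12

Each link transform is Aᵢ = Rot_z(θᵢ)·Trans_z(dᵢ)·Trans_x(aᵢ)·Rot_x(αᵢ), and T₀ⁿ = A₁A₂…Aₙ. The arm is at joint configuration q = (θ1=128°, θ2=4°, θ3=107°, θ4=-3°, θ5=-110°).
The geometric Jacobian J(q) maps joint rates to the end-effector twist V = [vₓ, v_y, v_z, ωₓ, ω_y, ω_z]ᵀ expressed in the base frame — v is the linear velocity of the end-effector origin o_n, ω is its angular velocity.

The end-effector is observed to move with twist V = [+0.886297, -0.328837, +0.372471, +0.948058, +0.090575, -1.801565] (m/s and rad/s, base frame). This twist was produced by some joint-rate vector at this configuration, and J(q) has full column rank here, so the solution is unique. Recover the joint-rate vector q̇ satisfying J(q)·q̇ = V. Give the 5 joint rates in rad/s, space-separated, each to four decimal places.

o_n = [-0.3653, 0.9282, 0.1216]
J₁: ẑ×o_n = [-0.9282, -0.3653, 0.0000], ω = ẑ
J2: z=[-0.7880, -0.6157, 0.0000] o=[-0.4556, 0.5831, 0.0000] → [-0.0749, 0.0958, -0.2164, -0.7880, -0.6157, 0.0000]
J3: z=[0.0429, -0.0550, -0.9976] o=[-0.9148, 0.6674, -0.0244] → [0.2522, -0.5545, 0.0414, 0.0429, -0.0550, -0.9976]
J4: z=[-0.3569, 0.9317, -0.0667] o=[-0.6349, 0.7751, -0.0183] → [0.1405, 0.0319, -0.3058, -0.3569, 0.9317, -0.0667]
J5: z=[-0.0917, 0.0361, 0.9951] o=[-0.3622, 1.3735, -0.0149] → [0.4480, 0.0094, 0.0410, -0.0917, 0.0361, 0.9951]
q̇ = J⁺·V = [-0.7730, -0.9290, 0.9130, -0.4570, -0.1490]

-0.7730 -0.9290 0.9130 -0.4570 -0.1490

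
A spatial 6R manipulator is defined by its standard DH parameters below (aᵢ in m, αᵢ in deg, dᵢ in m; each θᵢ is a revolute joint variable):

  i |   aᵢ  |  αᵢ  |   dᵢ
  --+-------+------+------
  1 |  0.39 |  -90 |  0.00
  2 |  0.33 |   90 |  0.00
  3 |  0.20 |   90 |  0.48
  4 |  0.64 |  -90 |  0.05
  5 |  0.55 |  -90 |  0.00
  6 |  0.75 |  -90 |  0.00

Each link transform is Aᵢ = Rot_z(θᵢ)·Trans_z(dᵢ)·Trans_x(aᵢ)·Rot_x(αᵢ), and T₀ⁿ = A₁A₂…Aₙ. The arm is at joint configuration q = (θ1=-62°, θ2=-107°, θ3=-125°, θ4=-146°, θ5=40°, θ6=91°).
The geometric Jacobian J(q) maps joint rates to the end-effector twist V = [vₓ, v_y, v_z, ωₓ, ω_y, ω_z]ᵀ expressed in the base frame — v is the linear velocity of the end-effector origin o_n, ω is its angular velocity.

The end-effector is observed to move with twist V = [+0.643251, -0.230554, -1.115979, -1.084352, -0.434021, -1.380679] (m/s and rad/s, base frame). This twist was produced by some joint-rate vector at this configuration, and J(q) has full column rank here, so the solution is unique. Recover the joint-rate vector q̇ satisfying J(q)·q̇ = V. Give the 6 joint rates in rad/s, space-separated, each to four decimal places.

o_n = [0.4276, 0.7387, 0.9949]
J₁: ẑ×o_n = [-0.7387, 0.4276, 0.0000], ω = ẑ
J2: z=[0.8829, 0.4695, 0.0000] o=[0.1831, -0.3443, 0.0000] → [0.4671, -0.8785, 0.8415, 0.8829, 0.4695, 0.0000]
J3: z=[-0.4490, 0.8444, -0.2924] o=[0.1378, -0.2592, 0.3156] → [0.8653, 0.2203, -0.6927, -0.4490, 0.8444, -0.2924]
J4: z=[0.6189, 0.0578, -0.7834] o=[-0.2066, 0.0396, 0.0655] → [0.6013, -1.0720, 0.3960, 0.6189, 0.0578, -0.7834]
J5: z=[0.0118, -0.9979, -0.0643] o=[0.3270, 0.0229, 0.4220] → [-0.5256, -0.0132, 0.1088, 0.0118, -0.9979, -0.0643]
J6: z=[-0.9789, -0.0246, 0.2027] o=[0.4391, -0.0104, 0.9595] → [-0.1527, 0.0324, -0.7336, -0.9789, -0.0246, 0.2027]
q̇ = J⁺·V = [-0.8100, -0.9200, 0.3370, 0.7290, 0.3150, 0.5880]

-0.8100 -0.9200 0.3370 0.7290 0.3150 0.5880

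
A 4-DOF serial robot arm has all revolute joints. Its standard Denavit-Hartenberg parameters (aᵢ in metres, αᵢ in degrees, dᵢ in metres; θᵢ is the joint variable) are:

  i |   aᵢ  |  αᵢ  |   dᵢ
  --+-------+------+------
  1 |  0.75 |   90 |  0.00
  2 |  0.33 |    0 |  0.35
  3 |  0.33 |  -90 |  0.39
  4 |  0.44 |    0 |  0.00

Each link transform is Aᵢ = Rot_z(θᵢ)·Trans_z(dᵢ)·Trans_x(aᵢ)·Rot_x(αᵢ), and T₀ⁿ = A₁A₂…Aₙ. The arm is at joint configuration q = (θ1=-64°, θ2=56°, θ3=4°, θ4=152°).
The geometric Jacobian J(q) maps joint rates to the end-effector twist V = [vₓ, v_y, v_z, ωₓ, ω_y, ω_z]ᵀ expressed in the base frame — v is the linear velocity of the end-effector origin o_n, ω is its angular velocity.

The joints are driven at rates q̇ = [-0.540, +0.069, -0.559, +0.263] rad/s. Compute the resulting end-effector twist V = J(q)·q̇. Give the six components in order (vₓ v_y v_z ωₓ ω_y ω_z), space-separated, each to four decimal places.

o_n = [-0.0826, -1.0475, 0.2229]
J₁: ẑ×o_n = [1.0475, -0.0826, 0.0000], ω = ẑ
J2: z=[-0.8988, -0.4384, 0.0000] o=[0.3288, -0.6741, 0.0000] → [-0.0977, 0.2004, 0.1553, -0.8988, -0.4384, 0.0000]
J3: z=[-0.8988, -0.4384, 0.0000] o=[0.0951, -0.9934, 0.2736] → [0.0222, -0.0455, -0.0292, -0.8988, -0.4384, 0.0000]
J4: z=[-0.3796, 0.7784, 0.5000] o=[-0.1831, -1.3126, 0.5594] → [-0.3945, -0.0775, -0.1789, -0.3796, 0.7784, 0.5000]
V = J·q̇ = [-0.6886, 0.0635, -0.0200, 0.3406, 0.4195, -0.4085]

-0.6886 0.0635 -0.0200 0.3406 0.4195 -0.4085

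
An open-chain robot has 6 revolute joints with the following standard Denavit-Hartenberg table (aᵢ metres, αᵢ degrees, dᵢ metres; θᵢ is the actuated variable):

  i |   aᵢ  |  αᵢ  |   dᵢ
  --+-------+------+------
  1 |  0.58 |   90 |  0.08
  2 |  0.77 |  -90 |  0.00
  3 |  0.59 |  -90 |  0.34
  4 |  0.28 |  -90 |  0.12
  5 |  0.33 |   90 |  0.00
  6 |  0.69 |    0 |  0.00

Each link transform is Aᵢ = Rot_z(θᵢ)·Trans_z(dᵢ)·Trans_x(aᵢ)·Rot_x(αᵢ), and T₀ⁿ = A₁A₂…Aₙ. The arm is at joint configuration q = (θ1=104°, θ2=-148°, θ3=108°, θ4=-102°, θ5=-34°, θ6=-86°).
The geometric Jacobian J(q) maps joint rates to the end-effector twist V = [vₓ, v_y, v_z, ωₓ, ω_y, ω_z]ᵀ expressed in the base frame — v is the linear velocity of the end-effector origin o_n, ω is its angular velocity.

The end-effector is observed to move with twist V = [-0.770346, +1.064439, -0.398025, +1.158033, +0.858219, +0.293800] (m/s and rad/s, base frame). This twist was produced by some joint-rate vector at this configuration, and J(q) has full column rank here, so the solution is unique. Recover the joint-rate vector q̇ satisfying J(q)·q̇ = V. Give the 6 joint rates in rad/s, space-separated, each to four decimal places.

0.2400 0.9350 0.1300 0.8340 -0.1940 -0.2880

o_n = [0.1565, 0.6081, -0.8541]
J₁: ẑ×o_n = [-0.6081, 0.1565, 0.0000], ω = ẑ
J2: z=[0.9703, 0.2419, 0.0000] o=[-0.1403, 0.5628, 0.0800] → [-0.2260, 0.9064, -0.0279, 0.9703, 0.2419, 0.0000]
J3: z=[-0.1282, 0.5142, -0.8480] o=[0.0177, -0.0708, -0.3280] → [0.3052, -0.1852, -0.1584, -0.1282, 0.5142, -0.8480]
J4: z=[0.1047, 0.8573, 0.5040] o=[-0.6078, 0.1183, -0.5198] → [-0.5335, 0.4202, -0.6040, 0.1047, 0.8573, 0.5040]
J5: z=[-0.9913, 0.1306, -0.0161] o=[-0.5729, 0.3606, -0.7011] → [-0.0160, -0.1635, -0.3406, -0.9913, 0.1306, -0.0161]
J6: z=[0.0423, 0.4323, 0.9007] o=[-0.5318, 0.6550, -0.8443] → [0.0380, 0.6204, -0.2996, 0.0423, 0.4323, 0.9007]
q̇ = J⁺·V = [0.2400, 0.9350, 0.1300, 0.8340, -0.1940, -0.2880]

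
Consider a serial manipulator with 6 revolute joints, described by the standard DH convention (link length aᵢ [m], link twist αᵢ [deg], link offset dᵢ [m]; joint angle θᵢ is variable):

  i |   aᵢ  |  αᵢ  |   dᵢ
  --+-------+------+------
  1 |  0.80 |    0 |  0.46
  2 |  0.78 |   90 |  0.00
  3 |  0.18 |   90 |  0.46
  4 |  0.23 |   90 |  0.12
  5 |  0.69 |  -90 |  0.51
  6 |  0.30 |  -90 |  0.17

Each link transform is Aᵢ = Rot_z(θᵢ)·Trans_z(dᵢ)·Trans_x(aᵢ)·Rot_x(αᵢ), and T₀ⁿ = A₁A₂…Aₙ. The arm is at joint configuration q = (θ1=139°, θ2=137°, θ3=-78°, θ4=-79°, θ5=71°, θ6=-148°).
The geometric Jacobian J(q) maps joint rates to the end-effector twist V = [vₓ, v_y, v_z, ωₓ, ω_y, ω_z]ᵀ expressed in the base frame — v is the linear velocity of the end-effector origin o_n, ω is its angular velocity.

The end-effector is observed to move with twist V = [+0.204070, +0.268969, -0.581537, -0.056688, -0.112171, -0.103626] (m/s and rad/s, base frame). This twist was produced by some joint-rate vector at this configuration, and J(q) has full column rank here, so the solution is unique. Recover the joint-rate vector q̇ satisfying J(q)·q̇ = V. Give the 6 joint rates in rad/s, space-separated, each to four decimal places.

-0.3410 0.3610 0.6250 0.1200 -0.0340 -0.6070

o_n = [-0.7162, 0.3975, 0.7648]
J₁: ẑ×o_n = [-0.3975, -0.7162, 0.0000], ω = ẑ
J2: z=[0.0000, 0.0000, 1.0000] o=[-0.6038, 0.5248, 0.4600] → [0.1273, -0.1125, 0.0000, 0.0000, 0.0000, 1.0000]
J3: z=[-0.9945, -0.1045, 0.0000] o=[-0.5222, -0.2509, 0.4600] → [-0.0319, 0.3031, -0.6651, -0.9945, -0.1045, 0.0000]
J4: z=[-0.1022, 0.9728, -0.2079] o=[-0.9758, -0.3362, 0.2839] → [0.6203, -0.0048, -0.3275, -0.1022, 0.9728, -0.2079]
J5: z=[0.1684, 0.2229, 0.9602] o=[-0.7626, -0.2049, 0.2161] → [-0.4561, -0.0479, 0.0911, 0.1684, 0.2229, 0.9602]
J6: z=[-0.9603, 0.2570, 0.1088] o=[-0.5231, 0.5576, 0.5282] → [0.0782, 0.2062, 0.2034, -0.9603, 0.2570, 0.1088]
q̇ = J⁺·V = [-0.3410, 0.3610, 0.6250, 0.1200, -0.0340, -0.6070]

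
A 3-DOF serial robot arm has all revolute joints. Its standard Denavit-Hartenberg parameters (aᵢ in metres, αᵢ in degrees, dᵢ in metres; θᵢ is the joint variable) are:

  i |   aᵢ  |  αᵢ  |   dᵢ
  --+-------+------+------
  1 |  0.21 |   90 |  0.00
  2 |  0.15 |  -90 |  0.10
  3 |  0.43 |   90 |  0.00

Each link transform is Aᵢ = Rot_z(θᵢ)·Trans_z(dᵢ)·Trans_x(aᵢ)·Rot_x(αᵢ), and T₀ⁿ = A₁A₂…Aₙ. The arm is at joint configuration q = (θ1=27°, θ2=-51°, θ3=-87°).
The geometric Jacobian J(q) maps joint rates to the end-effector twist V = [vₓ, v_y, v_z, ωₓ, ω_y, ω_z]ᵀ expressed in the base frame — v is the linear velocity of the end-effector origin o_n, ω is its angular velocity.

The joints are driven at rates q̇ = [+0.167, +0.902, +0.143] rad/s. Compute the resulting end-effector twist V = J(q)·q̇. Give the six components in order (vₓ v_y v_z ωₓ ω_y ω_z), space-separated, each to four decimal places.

0.1953 0.1628 0.0502 0.5085 -0.7532 0.2570

o_n = [0.5242, -0.3271, -0.1341]
J₁: ẑ×o_n = [0.3271, 0.5242, -0.0000], ω = ẑ
J2: z=[0.4540, -0.8910, 0.0000] o=[0.1871, 0.0953, 0.0000] → [0.1194, 0.0609, 0.1086, 0.4540, -0.8910, 0.0000]
J3: z=[0.6924, 0.3528, 0.6293] o=[0.3166, 0.0491, -0.1166] → [0.2306, 0.1427, -0.3337, 0.6924, 0.3528, 0.6293]
V = J·q̇ = [0.1953, 0.1628, 0.0502, 0.5085, -0.7532, 0.2570]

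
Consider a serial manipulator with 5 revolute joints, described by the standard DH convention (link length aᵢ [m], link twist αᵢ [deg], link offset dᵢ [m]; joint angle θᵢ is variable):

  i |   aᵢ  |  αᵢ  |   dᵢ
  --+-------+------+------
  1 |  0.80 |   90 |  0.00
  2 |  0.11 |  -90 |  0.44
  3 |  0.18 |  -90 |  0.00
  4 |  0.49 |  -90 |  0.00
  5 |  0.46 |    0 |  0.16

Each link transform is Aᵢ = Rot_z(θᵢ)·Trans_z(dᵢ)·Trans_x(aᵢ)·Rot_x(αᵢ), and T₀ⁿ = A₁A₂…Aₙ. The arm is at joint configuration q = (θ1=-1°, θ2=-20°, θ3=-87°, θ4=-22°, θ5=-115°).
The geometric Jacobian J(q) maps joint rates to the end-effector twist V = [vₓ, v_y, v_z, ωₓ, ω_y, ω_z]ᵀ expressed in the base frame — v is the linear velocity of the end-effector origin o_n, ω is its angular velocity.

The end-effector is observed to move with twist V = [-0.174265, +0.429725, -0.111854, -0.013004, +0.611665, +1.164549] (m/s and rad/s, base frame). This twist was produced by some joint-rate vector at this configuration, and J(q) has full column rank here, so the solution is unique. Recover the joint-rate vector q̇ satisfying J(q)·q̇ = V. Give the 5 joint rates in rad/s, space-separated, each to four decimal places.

o_n = [1.2905, -0.9542, -0.2246]
J₁: ẑ×o_n = [0.9542, 1.2905, -0.0000], ω = ẑ
J2: z=[-0.0175, -0.9998, 0.0000] o=[0.7999, -0.0140, 0.0000] → [0.2245, -0.0039, 0.5070, -0.0175, -0.9998, 0.0000]
J3: z=[0.3420, -0.0060, 0.9397] o=[0.8955, -0.4557, -0.0376] → [0.4695, 0.4351, -0.1681, 0.3420, -0.0060, 0.9397]
J4: z=[0.9392, 0.0360, -0.3416] o=[0.9013, -0.6356, -0.0408] → [-0.1154, 0.0396, -0.3132, 0.9392, 0.0360, -0.3416]
J5: z=[-0.3052, -0.3688, -0.8780] o=[0.9785, -1.0907, 0.1235] → [0.2483, -0.3802, 0.0734, -0.3052, -0.3688, -0.8780]
q̇ = J⁺·V = [-0.0060, -0.2670, 0.1860, -0.4040, -0.9770]

-0.0060 -0.2670 0.1860 -0.4040 -0.9770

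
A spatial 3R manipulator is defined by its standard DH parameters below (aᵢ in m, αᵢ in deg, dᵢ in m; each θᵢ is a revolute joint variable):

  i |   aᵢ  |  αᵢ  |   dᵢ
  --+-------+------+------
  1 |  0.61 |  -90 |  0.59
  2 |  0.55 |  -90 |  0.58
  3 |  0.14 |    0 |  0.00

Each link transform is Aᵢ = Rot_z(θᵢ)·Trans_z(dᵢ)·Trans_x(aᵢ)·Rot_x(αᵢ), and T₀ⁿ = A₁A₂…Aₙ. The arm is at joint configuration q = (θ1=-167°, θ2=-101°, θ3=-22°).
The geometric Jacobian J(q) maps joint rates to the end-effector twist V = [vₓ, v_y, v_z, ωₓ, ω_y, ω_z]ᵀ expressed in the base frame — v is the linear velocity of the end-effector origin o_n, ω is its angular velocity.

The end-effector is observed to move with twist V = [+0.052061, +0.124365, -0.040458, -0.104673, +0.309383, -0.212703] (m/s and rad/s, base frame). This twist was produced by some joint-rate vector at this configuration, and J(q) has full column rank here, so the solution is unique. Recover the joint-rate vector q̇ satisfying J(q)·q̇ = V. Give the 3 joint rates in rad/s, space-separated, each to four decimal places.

o_n = [-0.3257, -0.7243, 1.2573]
J₁: ẑ×o_n = [0.7243, -0.3257, 0.0000], ω = ẑ
J2: z=[0.2250, -0.9744, 0.0000] o=[-0.5944, -0.1372, 0.5900] → [-0.6502, -0.1501, 0.1297, 0.2250, -0.9744, 0.0000]
J3: z=[-0.9565, -0.2208, 0.1908] o=[-0.3616, -0.6787, 1.1299] → [-0.0194, 0.1287, 0.0515, -0.9565, -0.2208, 0.1908]
q̇ = J⁺·V = [-0.2190, -0.3250, 0.0330]

-0.2190 -0.3250 0.0330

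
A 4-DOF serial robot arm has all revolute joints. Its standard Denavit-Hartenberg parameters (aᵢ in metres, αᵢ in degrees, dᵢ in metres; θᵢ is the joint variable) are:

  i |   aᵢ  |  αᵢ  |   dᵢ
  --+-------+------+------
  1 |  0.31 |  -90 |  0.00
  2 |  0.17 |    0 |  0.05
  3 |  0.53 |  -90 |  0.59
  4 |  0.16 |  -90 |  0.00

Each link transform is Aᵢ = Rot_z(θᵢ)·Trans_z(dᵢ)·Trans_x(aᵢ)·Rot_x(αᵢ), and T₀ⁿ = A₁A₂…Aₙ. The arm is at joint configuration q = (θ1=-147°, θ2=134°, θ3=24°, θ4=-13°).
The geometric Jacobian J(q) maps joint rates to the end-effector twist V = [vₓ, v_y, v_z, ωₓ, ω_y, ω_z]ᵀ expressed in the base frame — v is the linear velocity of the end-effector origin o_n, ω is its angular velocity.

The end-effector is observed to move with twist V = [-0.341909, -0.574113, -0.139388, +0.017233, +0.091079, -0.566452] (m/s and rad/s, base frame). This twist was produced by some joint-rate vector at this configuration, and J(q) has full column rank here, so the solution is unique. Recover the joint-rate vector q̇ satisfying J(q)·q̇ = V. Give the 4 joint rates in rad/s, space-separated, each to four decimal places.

-0.7250 -0.8000 0.7330 0.1710

o_n = [0.7406, -0.3251, -0.3792]
J₁: ẑ×o_n = [0.3251, 0.7406, -0.0000], ω = ẑ
J2: z=[0.5446, -0.8387, 0.0000] o=[-0.2600, -0.1688, 0.0000] → [0.3180, 0.2065, 0.7540, 0.5446, -0.8387, 0.0000]
J3: z=[0.5446, -0.8387, 0.0000] o=[-0.1337, -0.1465, -0.1223] → [0.2155, 0.1399, 0.6360, 0.5446, -0.8387, 0.0000]
J4: z=[0.3142, 0.2040, 0.9272] o=[0.5998, -0.3736, -0.3208] → [-0.0569, 0.1489, -0.0135, 0.3142, 0.2040, 0.9272]
q̇ = J⁺·V = [-0.7250, -0.8000, 0.7330, 0.1710]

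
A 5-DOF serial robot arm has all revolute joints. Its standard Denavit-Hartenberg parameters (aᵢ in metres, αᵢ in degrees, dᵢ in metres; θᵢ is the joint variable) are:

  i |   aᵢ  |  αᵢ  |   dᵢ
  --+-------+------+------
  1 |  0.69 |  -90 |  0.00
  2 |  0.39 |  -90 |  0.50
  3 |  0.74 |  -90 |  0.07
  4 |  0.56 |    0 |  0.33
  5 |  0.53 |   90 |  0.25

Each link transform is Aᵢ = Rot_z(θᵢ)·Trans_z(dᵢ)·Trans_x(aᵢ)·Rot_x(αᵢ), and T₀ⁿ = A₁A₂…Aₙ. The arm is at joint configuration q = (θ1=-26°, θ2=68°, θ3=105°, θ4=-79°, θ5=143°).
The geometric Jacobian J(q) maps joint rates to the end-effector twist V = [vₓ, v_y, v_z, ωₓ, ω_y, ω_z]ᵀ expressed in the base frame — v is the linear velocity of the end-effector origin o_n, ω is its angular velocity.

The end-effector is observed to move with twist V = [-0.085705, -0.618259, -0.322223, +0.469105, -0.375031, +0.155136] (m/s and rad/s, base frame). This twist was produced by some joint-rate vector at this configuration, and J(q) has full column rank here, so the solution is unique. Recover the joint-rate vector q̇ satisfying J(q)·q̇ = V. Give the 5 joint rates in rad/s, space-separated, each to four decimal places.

o_n = [0.1774, -0.5230, 0.3631]
J₁: ẑ×o_n = [0.5230, 0.1774, -0.0000], ω = ẑ
J2: z=[0.4384, 0.8988, 0.0000] o=[0.6202, -0.3025, 0.0000] → [0.3264, -0.1592, 0.3013, 0.4384, 0.8988, 0.0000]
J3: z=[-0.8333, 0.4065, -0.3746] o=[0.9707, 0.0829, -0.3616] → [0.0676, 0.9011, 0.8273, -0.8333, 0.4065, -0.3746]
J4: z=[-0.2118, 0.3912, 0.8956] o=[0.5345, -0.4997, -0.2102] → [0.2452, -0.1984, 0.1447, -0.2118, 0.3912, 0.8956]
J5: z=[-0.2118, 0.3912, 0.8956] o=[-0.0480, -0.2353, -0.0950] → [0.4368, 0.2989, -0.0273, -0.2118, 0.3912, 0.8956]
q̇ = J⁺·V = [0.3830, -0.0160, -0.4580, 0.2870, -0.7330]

0.3830 -0.0160 -0.4580 0.2870 -0.7330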